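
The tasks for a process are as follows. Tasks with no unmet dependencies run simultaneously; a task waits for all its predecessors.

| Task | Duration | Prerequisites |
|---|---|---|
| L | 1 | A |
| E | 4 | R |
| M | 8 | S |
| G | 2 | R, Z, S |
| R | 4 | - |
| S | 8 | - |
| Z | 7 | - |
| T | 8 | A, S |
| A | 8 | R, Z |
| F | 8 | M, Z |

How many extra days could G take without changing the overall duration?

Critical path: S→M→F = 8+8+8 = 24, so the finish is 24 days.
The longest chain containing G totals 10 days.
Slack of G = 22 − 8 = 14 days.

14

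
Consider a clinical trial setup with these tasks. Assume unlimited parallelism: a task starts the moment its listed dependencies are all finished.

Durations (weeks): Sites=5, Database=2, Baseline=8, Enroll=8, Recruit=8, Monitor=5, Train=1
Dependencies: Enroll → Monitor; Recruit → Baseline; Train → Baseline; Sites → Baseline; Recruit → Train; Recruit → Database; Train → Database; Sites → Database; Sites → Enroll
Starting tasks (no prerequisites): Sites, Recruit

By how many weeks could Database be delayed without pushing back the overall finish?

Critical path: Sites→Enroll→Monitor = 5+8+5 = 18, so the finish is 18 weeks.
Database finishes as early as 11 and must finish by 18.
So Database can slip 18 − 11 = 7 weeks.

7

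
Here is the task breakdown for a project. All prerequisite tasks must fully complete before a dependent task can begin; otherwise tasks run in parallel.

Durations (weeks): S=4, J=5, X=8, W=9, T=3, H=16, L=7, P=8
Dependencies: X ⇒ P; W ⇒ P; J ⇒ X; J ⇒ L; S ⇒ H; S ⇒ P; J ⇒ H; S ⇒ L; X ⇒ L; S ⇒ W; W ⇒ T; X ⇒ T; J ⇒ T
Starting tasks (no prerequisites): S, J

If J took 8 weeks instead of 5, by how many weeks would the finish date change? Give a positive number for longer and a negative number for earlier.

3

As given, the longest chain is J→X→P = 5+8+8 = 21, so the finish is 21 weeks.
Since J is critical, the +3 change carries straight to that chain (now 24 weeks).
No other chain overtakes it, so the finish is 24 weeks.
Change in finish: 24 − 21 = +3 weeks.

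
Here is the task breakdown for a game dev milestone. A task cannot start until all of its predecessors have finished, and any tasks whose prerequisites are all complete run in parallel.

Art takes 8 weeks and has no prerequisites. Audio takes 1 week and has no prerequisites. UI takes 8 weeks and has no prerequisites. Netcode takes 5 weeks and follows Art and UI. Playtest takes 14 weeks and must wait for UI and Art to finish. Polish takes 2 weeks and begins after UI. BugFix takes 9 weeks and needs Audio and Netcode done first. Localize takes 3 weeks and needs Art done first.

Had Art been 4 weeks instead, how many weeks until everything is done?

22

Actual critical path: Art→Netcode→BugFix = 8+5+9 = 22 ⇒ 22 weeks.
Since Art is critical, the -4 change carries straight to that chain (now 18 weeks).
The binding chain switches to UI→Netcode→BugFix = 8+5+9 = 22; finish 22 weeks.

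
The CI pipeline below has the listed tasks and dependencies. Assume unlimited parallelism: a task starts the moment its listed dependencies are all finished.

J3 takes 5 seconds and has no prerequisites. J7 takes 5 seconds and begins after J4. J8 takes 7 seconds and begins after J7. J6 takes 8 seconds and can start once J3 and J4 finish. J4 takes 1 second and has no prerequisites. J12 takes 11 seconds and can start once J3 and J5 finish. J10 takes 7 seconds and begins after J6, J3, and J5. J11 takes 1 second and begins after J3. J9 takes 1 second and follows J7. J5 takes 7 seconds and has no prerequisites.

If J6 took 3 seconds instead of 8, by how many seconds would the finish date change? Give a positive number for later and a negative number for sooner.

Actual critical path: J3→J6→J10 = 5+8+7 = 20 ⇒ 20 seconds.
J6 is on the critical path; changing it to 3 makes that path 15 seconds.
The binding chain switches to J5→J12 = 7+11 = 18; finish 18 seconds.
Change in finish: 18 − 20 = -2 seconds.

-2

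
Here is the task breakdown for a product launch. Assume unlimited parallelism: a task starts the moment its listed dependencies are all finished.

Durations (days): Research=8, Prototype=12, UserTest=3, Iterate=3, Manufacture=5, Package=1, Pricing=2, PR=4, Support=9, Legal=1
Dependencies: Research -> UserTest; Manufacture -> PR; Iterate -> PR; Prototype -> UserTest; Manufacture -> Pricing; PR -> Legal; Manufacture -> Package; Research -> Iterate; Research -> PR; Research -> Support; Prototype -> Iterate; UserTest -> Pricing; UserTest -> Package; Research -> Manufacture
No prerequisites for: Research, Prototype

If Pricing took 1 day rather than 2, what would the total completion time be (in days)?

20

As given, the longest chain is Prototype→Iterate→PR→Legal = 12+3+4+1 = 20, so the finish is 20 days.
Pricing has 3 days of float (longest path through it is 17).
The critical path is still Prototype→Iterate→PR→Legal; finish is now 20 days.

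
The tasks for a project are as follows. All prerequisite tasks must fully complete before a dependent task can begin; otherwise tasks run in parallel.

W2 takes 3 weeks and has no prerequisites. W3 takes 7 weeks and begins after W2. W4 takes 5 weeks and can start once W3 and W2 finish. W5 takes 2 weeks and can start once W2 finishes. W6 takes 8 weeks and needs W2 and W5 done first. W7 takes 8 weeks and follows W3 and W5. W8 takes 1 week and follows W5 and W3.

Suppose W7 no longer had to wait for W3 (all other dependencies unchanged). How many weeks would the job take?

With the dependency in place, W2→W3→W7 = 3+7+8 = 18 sets the finish at 18 weeks.
Without W3→W7, W7's earliest start moves from 10 to 5.
The longest chain is now W2→W3→W4 = 3+7+5 = 15, so the job takes 15 weeks.

15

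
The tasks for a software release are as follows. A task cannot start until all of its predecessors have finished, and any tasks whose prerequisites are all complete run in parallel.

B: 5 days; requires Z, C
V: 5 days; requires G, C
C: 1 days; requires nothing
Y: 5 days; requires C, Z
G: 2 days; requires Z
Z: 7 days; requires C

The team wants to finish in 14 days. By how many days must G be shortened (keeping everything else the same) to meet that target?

1

Current finish: 15 days; target: 14.
G is on every critical path, so each day cut from G cuts the finish by one (this holds down to a finish of 14).
Need 15 − 14 = 1 day off G → G becomes 1 day, finish becomes 14.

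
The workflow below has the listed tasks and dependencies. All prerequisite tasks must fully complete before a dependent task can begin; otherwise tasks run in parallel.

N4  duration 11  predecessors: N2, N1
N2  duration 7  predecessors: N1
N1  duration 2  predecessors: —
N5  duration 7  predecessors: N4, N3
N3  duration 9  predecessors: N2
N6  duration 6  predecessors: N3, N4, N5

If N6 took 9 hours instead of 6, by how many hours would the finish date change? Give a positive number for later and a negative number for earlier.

Baseline: N1→N2→N4→N5→N6 = 2+7+11+7+6 = 33 → 33 hours.
Since N6 is critical, the +3 change carries straight to that chain (now 36 hours).
The critical path is still N1→N2→N4→N5→N6; finish is now 36 hours.
Change in finish: 36 − 33 = +3 hours.

3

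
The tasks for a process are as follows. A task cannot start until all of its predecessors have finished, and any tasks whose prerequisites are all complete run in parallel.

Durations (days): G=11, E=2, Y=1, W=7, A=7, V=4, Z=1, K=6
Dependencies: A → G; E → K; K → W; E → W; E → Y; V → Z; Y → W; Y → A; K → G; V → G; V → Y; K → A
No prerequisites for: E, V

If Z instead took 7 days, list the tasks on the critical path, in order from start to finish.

E, K, A, G

Actual critical path: E→K→A→G = 2+6+7+11 = 26 ⇒ 26 days.
The longest path through Z is only 5 days, so Z has float 21.
The critical path is still E→K→A→G; finish is now 26 days.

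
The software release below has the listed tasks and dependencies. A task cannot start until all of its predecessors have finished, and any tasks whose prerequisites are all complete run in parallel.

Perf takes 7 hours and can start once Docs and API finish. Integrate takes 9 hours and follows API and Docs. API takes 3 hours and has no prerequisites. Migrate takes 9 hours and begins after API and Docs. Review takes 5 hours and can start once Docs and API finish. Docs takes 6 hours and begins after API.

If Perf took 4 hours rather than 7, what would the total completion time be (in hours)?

18

As given, the longest chain is API→Docs→Migrate = 3+6+9 = 18, so the finish is 18 hours.
The longest path through Perf is only 16 hours, so Perf has float 2.
That remains the longest chain; total 18 hours.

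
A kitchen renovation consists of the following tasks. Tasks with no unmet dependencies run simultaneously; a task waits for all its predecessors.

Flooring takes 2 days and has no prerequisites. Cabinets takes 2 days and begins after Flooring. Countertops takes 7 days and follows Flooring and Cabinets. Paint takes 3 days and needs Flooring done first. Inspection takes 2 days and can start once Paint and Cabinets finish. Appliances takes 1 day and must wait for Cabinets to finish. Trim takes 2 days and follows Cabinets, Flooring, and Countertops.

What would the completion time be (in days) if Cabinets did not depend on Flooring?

11

With the dependency in place, Flooring→Cabinets→Countertops→Trim = 2+2+7+2 = 13 sets the finish at 13 days.
Without Flooring→Cabinets, Cabinets's earliest start moves from 2 to 0.
New critical path: Flooring→Countertops→Trim = 2+7+2 = 11 ⇒ 11 days.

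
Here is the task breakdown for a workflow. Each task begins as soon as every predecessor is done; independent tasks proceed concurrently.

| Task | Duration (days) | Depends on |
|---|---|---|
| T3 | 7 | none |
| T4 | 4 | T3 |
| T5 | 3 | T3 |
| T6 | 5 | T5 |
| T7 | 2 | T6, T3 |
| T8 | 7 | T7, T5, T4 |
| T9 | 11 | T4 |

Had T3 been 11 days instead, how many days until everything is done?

28

Baseline: T3→T5→T6→T7→T8 = 7+3+5+2+7 = 24 → 24 days.
Since T3 is critical, the +4 change carries straight to that chain (now 28 days).
The critical path is still T3→T5→T6→T7→T8; finish is now 28 days.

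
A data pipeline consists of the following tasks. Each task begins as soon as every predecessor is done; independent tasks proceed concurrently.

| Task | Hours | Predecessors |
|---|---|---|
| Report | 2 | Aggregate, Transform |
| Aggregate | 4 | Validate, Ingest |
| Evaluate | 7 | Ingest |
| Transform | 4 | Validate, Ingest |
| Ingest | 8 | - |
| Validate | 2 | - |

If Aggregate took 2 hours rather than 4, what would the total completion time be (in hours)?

15

Actual critical path: Ingest→Evaluate = 8+7 = 15 ⇒ 15 hours.
Aggregate has 1 hour of float (longest path through it is 14).
That remains the longest chain; total 15 hours.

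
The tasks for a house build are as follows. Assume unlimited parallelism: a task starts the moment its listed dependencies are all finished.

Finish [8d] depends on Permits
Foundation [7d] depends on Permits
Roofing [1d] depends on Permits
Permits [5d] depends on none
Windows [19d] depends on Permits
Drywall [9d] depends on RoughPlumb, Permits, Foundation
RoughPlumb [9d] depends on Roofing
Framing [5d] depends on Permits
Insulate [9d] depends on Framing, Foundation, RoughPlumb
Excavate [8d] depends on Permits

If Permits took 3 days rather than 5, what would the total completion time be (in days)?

22

As given, the longest chain is Permits→Roofing→RoughPlumb→Insulate = 5+1+9+9 = 24, so the finish is 24 days.
Since Permits is critical, the -2 change carries straight to that chain (now 22 days).
No other chain overtakes it, so the finish is 22 days.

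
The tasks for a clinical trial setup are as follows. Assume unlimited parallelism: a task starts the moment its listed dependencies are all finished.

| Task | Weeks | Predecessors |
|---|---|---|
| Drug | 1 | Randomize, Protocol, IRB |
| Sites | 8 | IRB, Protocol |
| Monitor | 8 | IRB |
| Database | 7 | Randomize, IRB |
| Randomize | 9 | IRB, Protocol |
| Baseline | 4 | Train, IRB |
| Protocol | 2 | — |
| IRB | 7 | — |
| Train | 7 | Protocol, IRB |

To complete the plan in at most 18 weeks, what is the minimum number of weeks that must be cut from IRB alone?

Current finish: 23 weeks; target: 18.
IRB is on every critical path, so each week cut from IRB cuts the finish by one (this holds down to a finish of 18).
Need 23 − 18 = 5 weeks off IRB → IRB becomes 2 weeks, finish becomes 18.

5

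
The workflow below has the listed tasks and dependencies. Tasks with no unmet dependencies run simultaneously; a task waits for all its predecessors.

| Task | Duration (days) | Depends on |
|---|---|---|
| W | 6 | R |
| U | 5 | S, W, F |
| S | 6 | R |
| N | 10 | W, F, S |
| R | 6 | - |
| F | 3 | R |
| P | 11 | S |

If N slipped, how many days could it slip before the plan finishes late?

The longest chain is R→S→P = 6+6+11 = 23; overall finish 23 days.
N finishes as early as 22 and must finish by 23.
So N can slip 23 − 22 = 1 day.

1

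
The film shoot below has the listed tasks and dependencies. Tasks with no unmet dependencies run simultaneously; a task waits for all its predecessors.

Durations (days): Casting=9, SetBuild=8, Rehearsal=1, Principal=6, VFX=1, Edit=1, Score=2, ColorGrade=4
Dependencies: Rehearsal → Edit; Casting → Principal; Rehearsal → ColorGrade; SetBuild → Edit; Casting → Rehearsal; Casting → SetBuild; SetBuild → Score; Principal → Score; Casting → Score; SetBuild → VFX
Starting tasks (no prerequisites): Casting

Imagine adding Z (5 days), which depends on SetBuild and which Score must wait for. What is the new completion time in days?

Originally the project takes 19 days.
With Z inserted, Score now waits for max(Casting, Principal, SetBuild, Z).
New critical path: Casting→SetBuild→Z→Score = 9+8+5+2 = 24 ⇒ 24 days.

24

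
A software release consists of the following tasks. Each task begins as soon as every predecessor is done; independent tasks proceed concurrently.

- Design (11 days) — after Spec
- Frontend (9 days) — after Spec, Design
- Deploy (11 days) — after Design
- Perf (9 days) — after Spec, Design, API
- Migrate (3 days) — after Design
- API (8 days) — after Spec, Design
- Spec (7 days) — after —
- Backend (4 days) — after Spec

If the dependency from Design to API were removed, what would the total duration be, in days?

29

Before: longest chain Spec→Design→API→Perf = 7+11+8+9 = 35, finish 35.
Without Design→API, API's earliest start moves from 18 to 7.
The longest chain is now Spec→Design→Deploy = 7+11+11 = 29, so the plan takes 29 days.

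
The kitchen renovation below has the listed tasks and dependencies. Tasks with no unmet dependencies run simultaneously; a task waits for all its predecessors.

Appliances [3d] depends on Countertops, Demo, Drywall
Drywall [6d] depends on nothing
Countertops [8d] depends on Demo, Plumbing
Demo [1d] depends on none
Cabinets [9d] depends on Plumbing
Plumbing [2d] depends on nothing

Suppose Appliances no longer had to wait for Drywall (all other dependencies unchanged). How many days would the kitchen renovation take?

13

Original critical path: Plumbing→Countertops→Appliances = 2+8+3 = 13 ⇒ 13 days.
Dropping Drywall→Appliances doesn't change Appliances's earliest start (10); another predecessor still binds.
The longest chain is now Plumbing→Countertops→Appliances = 2+8+3 = 13, so the kitchen renovation takes 13 days.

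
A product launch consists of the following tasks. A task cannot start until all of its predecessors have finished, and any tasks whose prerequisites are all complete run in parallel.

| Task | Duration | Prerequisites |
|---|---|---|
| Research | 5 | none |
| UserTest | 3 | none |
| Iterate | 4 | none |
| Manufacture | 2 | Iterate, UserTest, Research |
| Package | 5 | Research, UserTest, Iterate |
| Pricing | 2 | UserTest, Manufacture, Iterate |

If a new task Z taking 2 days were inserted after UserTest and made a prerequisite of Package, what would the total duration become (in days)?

Originally the project takes 10 days.
With Z inserted, Package now waits for max(Research, UserTest, Iterate, Z).
New critical path: Research→Package = 5+5 = 10 ⇒ 10 days.

10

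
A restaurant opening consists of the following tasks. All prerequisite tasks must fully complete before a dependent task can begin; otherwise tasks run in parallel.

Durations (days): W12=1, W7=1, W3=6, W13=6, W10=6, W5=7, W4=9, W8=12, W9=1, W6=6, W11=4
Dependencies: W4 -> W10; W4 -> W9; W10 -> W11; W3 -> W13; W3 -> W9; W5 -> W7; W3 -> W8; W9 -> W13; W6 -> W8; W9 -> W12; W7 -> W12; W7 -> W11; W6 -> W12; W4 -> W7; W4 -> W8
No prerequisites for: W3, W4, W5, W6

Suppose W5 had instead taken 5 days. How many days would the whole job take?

As given, the longest chain is W4→W8 = 9+12 = 21, so the finish is 21 days.
W5 has 9 days of float (longest path through it is 12).
That remains the longest chain; total 21 days.

21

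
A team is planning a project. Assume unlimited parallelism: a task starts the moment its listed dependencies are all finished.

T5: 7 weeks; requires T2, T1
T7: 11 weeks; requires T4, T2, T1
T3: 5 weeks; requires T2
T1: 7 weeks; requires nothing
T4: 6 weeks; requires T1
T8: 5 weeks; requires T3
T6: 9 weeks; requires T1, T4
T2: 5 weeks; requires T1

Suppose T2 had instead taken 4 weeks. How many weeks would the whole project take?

The binding path is T1→T4→T7 = 7+6+11 = 24; finish at 24 weeks.
T2 is off the critical path — its longest chain is 23 weeks, giving 1 of slack.
No other chain overtakes it, so the finish is 24 weeks.

24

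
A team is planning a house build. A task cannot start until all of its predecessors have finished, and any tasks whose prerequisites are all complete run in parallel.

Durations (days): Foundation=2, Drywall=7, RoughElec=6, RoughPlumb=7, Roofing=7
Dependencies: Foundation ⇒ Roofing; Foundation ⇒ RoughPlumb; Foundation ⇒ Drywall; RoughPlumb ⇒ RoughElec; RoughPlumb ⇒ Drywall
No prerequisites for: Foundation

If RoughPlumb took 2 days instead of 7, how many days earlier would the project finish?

5

Actual critical path: Foundation→RoughPlumb→Drywall = 2+7+7 = 16 ⇒ 16 days.
RoughPlumb is on the critical path; changing it to 2 makes that path 11 days.
The critical path is still Foundation→RoughPlumb→Drywall; finish is now 11 days.
Change in finish: 11 − 16 = -5 days.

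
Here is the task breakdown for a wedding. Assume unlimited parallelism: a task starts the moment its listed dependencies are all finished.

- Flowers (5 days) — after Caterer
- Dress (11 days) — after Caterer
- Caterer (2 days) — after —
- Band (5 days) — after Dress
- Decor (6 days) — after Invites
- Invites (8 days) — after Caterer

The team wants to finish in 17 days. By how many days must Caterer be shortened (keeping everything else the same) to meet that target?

Current finish: 18 days; target: 17.
Caterer is on every critical path, so each day cut from Caterer cuts the finish by one (this holds down to a finish of 17).
Need 18 − 17 = 1 day off Caterer → Caterer becomes 1 day, finish becomes 17.

1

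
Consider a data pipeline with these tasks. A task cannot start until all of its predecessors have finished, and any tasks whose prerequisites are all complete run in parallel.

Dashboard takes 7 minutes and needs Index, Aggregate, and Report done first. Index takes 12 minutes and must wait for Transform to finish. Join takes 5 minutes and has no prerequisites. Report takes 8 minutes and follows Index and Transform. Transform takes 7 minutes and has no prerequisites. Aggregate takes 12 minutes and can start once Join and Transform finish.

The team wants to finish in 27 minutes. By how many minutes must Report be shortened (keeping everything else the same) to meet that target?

Current finish: 34 minutes; target: 27.
Report is on every critical path, so each minute cut from Report cuts the finish by one (this holds down to a finish of 27).
Need 34 − 27 = 7 minutes off Report → Report becomes 1 minute, finish becomes 27.

7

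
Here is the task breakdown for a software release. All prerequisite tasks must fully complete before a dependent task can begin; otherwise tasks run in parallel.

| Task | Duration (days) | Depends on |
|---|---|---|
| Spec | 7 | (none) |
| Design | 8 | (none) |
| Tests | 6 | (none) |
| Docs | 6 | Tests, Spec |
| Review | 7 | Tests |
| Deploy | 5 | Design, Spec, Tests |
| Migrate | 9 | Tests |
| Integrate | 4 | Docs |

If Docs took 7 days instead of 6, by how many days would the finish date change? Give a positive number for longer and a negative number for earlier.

1

Baseline: Spec→Docs→Integrate = 7+6+4 = 17 → 17 days.
Docs is on the critical path; changing it to 7 makes that path 18 days.
No other chain overtakes it, so the finish is 18 days.
Change in finish: 18 − 17 = +1 days.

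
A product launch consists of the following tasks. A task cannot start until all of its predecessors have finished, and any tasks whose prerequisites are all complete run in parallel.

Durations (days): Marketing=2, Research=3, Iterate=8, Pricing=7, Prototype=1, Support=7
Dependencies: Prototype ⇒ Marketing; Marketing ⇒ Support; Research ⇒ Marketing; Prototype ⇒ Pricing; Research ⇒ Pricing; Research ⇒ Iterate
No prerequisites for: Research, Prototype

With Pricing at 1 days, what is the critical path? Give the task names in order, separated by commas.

Baseline: Research→Marketing→Support = 3+2+7 = 12 → 12 days.
Pricing has 2 days of float (longest path through it is 10).
The critical path is still Research→Marketing→Support; finish is now 12 days.

Research, Marketing, Support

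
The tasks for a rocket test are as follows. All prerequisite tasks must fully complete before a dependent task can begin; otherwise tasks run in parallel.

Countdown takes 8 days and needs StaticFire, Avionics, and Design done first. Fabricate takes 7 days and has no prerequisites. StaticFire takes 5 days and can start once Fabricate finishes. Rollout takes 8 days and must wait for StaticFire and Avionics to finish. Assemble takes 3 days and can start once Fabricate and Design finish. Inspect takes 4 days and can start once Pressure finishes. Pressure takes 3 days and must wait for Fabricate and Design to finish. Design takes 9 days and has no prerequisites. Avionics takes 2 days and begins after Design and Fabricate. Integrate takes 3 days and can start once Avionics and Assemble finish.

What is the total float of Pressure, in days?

The longest chain is Fabricate→StaticFire→Rollout = 7+5+8 = 20; overall finish 20 days.
The longest chain containing Pressure totals 16 days.
Float = 20 − 16 = 4.

4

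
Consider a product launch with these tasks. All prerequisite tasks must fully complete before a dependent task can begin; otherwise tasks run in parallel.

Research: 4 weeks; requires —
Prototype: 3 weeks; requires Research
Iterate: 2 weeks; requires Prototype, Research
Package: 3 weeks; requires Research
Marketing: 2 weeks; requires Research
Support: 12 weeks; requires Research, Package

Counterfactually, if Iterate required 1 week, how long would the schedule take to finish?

Actual critical path: Research→Package→Support = 4+3+12 = 19 ⇒ 19 weeks.
Iterate has 10 weeks of float (longest path through it is 9).
The critical path is still Research→Package→Support; finish is now 19 weeks.

19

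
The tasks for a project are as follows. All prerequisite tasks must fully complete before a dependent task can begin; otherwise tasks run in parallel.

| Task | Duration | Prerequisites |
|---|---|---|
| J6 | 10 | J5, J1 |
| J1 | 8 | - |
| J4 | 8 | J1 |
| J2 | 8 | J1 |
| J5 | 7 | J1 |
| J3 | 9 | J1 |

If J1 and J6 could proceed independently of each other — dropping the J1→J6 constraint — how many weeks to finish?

25

With the dependency in place, J1→J5→J6 = 8+7+10 = 25 sets the finish at 25 weeks.
Dropping J1→J6 doesn't change J6's earliest start (15); another predecessor still binds.
After: J1→J5→J6 = 8+7+10 = 25 → 25 weeks.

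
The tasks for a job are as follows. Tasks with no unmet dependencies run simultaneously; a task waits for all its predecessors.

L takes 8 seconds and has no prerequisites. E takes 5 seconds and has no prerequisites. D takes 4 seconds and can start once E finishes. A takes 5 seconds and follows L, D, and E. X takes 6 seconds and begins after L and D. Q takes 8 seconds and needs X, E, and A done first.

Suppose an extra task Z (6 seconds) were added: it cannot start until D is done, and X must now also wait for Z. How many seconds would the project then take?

Originally the project takes 23 seconds.
With Z inserted, X now waits for max(L, D, Z).
New critical path: E→D→Z→X→Q = 5+4+6+6+8 = 29 ⇒ 29 seconds.

29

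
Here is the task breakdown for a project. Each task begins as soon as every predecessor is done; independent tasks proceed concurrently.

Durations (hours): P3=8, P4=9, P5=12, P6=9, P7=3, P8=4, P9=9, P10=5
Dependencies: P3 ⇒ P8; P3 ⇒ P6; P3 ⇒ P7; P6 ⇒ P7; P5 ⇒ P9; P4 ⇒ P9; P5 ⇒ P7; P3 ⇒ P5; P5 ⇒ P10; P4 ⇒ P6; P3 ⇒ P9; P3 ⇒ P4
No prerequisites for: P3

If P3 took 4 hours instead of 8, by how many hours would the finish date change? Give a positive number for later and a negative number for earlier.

The binding path is P3→P4→P6→P7 = 8+9+9+3 = 29; finish at 29 hours.
P3 lies on that path, so at 4 hours the path becomes 25 hours.
The critical path is still P3→P4→P6→P7; finish is now 25 hours.
Change in finish: 25 − 29 = -4 hours.

-4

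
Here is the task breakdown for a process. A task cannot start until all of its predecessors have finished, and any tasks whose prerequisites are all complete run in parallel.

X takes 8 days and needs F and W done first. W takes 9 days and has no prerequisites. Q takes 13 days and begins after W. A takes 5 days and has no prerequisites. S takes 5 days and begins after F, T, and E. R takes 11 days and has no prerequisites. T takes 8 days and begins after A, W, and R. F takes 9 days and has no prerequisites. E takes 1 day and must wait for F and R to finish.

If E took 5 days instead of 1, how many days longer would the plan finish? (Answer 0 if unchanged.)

0

The binding path is R→T→S = 11+8+5 = 24; finish at 24 days.
E has 7 days of float (longest path through it is 17).
That remains the longest chain; total 24 days.
Change in finish: 24 − 24 = +0 days.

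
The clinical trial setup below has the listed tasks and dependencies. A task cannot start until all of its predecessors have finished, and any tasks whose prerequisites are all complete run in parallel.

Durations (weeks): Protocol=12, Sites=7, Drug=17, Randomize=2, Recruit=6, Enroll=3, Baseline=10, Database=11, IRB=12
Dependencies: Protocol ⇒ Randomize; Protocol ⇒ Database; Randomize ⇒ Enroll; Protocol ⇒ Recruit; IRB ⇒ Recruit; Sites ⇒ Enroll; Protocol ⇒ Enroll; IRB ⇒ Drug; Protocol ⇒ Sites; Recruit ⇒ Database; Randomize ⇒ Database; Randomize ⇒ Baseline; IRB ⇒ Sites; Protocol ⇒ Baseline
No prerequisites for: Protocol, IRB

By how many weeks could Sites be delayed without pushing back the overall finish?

Critical path: Protocol→Recruit→Database = 12+6+11 = 29, so the finish is 29 weeks.
Longest path through Sites: 22 weeks (earliest finish 19, latest finish 26).
Slack of Sites = 19 − 12 = 7 weeks.

7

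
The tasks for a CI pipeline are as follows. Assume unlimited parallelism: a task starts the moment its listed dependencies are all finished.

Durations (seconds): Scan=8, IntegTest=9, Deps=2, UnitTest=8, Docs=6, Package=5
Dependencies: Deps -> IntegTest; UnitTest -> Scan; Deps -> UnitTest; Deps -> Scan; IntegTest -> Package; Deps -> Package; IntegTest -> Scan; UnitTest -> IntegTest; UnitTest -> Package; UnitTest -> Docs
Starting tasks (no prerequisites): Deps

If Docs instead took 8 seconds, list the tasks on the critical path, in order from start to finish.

Deps, UnitTest, IntegTest, Scan

Actual critical path: Deps→UnitTest→IntegTest→Scan = 2+8+9+8 = 27 ⇒ 27 seconds.
Docs has 11 seconds of float (longest path through it is 16).
The critical path is still Deps→UnitTest→IntegTest→Scan; finish is now 27 seconds.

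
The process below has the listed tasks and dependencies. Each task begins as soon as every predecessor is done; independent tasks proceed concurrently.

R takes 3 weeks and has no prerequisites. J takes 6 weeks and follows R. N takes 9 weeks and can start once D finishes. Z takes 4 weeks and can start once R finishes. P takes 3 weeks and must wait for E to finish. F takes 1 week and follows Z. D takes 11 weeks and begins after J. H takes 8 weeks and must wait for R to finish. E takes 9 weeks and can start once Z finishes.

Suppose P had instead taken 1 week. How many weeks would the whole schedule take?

29

Actual critical path: R→J→D→N = 3+6+11+9 = 29 ⇒ 29 weeks.
P has 10 weeks of float (longest path through it is 19).
No other chain overtakes it, so the finish is 29 weeks.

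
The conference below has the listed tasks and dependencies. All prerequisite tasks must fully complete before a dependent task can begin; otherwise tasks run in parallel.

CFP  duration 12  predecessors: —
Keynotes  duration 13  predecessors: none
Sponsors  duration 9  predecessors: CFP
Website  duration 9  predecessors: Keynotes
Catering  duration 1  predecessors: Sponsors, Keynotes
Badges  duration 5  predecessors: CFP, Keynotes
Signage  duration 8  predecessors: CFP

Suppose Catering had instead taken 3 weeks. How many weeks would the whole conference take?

As given, the longest chain is CFP→Sponsors→Catering = 12+9+1 = 22, so the finish is 22 weeks.
Catering is on the critical path; changing it to 3 makes that path 24 weeks.
The critical path is still CFP→Sponsors→Catering; finish is now 24 weeks.

24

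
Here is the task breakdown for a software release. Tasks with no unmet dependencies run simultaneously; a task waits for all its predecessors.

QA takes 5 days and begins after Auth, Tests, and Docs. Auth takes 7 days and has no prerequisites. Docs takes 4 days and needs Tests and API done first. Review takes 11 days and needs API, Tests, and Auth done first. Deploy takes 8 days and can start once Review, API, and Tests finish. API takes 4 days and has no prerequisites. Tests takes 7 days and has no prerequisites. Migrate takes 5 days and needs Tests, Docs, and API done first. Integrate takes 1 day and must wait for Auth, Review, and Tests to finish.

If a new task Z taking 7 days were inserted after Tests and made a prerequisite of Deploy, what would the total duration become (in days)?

Originally the schedule takes 26 days.
With Z inserted, Deploy now waits for max(Review, API, Tests, Z).
New critical path: Auth→Review→Deploy = 7+11+8 = 26 ⇒ 26 days.

26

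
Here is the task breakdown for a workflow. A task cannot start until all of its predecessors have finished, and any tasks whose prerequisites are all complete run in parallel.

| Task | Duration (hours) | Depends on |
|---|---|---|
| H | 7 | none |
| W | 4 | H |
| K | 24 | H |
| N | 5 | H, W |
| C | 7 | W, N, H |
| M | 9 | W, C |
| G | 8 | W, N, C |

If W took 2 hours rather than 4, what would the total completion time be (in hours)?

The binding path is H→W→N→C→M = 7+4+5+7+9 = 32; finish at 32 hours.
W is on the critical path; changing it to 2 makes that path 30 hours.
Now H→K = 7+24 = 31 is longest, so the finish becomes 31 hours.

31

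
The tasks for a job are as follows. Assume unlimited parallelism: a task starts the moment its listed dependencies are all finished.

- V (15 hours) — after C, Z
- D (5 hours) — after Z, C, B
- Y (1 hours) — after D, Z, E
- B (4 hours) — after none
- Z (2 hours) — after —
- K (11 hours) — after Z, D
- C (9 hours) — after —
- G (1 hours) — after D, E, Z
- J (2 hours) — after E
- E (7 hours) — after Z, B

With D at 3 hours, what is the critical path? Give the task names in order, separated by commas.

C, V

Baseline: C→D→K = 9+5+11 = 25 → 25 hours.
D is on the critical path; changing it to 3 makes that path 23 hours.
Now C→V = 9+15 = 24 is longest, so the finish becomes 24 hours.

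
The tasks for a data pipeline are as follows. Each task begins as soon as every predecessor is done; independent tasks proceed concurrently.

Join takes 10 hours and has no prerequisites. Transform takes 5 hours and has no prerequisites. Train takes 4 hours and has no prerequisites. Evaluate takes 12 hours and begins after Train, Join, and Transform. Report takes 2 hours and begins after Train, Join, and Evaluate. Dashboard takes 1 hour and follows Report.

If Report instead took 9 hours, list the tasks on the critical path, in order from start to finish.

Baseline: Join→Evaluate→Report→Dashboard = 10+12+2+1 = 25 → 25 hours.
Report lies on that path, so at 9 hours the path becomes 32 hours.
No other chain overtakes it, so the finish is 32 hours.

Join, Evaluate, Report, Dashboard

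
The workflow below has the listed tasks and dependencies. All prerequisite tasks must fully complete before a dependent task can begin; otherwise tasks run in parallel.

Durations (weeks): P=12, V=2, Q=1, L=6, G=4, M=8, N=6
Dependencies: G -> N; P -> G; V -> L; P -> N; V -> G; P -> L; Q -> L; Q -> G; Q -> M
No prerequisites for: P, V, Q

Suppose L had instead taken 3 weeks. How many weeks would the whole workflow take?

22

Critical path before the change: P→G→N = 12+4+6 = 22 giving 22 weeks.
L is off the critical path — its longest chain is 18 weeks, giving 4 of slack.
The critical path is still P→G→N; finish is now 22 weeks.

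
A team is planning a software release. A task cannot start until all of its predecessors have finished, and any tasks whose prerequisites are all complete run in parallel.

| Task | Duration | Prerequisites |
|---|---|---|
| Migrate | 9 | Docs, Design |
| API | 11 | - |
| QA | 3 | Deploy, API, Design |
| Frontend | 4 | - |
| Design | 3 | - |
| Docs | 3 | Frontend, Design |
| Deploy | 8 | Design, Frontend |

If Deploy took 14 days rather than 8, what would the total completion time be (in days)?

Critical path before the change: Frontend→Docs→Migrate = 4+3+9 = 16 giving 16 days.
The longest path through Deploy is only 15 days, so Deploy has float 1.
New critical path: Frontend→Deploy→QA = 4+14+3 = 21 ⇒ 21 days.

21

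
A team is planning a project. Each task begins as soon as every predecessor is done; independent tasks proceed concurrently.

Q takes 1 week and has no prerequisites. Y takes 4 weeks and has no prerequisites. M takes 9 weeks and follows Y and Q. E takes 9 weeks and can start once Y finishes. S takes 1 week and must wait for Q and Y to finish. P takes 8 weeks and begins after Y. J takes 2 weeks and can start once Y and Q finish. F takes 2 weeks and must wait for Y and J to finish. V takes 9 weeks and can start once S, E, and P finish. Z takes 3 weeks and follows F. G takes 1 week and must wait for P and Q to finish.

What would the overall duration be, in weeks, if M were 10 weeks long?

Critical path before the change: Y→E→V = 4+9+9 = 22 giving 22 weeks.
M has 9 weeks of float (longest path through it is 13).
That remains the longest chain; total 22 weeks.

22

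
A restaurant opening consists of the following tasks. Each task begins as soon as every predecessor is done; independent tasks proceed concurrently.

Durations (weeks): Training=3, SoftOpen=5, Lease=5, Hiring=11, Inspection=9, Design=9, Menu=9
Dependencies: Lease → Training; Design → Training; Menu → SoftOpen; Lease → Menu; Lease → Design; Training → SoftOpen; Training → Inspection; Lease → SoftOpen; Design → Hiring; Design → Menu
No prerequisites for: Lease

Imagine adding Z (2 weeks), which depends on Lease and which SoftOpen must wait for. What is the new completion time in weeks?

28

Originally the project takes 28 weeks.
With Z inserted, SoftOpen now waits for max(Training, Menu, Lease, Z).
New critical path: Lease→Design→Menu→SoftOpen = 5+9+9+5 = 28 ⇒ 28 weeks.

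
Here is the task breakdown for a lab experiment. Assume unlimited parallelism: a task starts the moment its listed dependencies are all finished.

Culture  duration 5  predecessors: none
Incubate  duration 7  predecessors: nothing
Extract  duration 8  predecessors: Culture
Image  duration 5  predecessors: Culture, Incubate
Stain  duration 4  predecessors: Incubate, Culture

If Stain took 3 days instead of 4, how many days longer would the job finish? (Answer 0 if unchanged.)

0

As given, the longest chain is Culture→Extract = 5+8 = 13, so the finish is 13 days.
The longest path through Stain is only 11 days, so Stain has float 2.
That remains the longest chain; total 13 days.
Change in finish: 13 − 13 = +0 days.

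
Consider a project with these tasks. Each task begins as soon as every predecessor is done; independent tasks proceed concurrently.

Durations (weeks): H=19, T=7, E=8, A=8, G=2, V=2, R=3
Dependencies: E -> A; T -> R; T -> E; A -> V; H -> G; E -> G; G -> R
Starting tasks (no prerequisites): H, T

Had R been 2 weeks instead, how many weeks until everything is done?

25

Baseline: T→E→A→V = 7+8+8+2 = 25 → 25 weeks.
The longest path through R is only 24 weeks, so R has float 1.
No other chain overtakes it, so the finish is 25 weeks.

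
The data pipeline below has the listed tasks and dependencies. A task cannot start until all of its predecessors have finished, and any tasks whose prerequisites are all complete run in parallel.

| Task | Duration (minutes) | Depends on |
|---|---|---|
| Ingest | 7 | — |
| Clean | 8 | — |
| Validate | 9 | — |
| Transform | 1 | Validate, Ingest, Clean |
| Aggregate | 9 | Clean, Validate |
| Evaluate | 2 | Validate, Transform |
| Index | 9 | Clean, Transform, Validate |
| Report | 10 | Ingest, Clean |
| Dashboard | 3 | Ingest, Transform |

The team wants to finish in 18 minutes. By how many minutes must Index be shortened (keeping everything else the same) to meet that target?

Current finish: 19 minutes; target: 18.
Index is on every critical path, so each minute cut from Index cuts the finish by one (this holds down to a finish of 18).
Need 19 − 18 = 1 minute off Index → Index becomes 8 minutes, finish becomes 18.

1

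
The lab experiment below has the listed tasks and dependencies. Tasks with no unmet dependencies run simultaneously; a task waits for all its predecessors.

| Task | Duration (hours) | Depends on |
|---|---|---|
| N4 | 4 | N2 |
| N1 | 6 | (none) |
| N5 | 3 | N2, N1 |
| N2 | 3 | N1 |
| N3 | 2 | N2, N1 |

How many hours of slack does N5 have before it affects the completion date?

1

N1→N2→N4 = 6+3+4 = 13 sets the makespan at 13 hours.
The longest chain containing N5 totals 12 hours.
So N5 can slip 13 − 12 = 1 hour.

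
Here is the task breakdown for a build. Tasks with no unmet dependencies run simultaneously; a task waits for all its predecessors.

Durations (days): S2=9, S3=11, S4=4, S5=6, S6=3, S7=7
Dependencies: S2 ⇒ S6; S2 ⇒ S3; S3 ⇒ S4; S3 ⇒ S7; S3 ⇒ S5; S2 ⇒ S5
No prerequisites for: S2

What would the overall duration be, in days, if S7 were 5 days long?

As given, the longest chain is S2→S3→S7 = 9+11+7 = 27, so the finish is 27 days.
S7 is on the critical path; changing it to 5 makes that path 25 days.
New critical path: S2→S3→S5 = 9+11+6 = 26 ⇒ 26 days.

26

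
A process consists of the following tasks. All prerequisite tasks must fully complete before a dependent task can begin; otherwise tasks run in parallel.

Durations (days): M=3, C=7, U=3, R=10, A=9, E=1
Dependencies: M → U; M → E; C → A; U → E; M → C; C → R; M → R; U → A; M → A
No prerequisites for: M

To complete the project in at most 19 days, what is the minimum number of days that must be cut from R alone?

Current finish: 20 days; target: 19.
R is on every critical path, so each day cut from R cuts the finish by one (this holds down to a finish of 19).
Need 20 − 19 = 1 day off R → R becomes 9 days, finish becomes 19.

1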